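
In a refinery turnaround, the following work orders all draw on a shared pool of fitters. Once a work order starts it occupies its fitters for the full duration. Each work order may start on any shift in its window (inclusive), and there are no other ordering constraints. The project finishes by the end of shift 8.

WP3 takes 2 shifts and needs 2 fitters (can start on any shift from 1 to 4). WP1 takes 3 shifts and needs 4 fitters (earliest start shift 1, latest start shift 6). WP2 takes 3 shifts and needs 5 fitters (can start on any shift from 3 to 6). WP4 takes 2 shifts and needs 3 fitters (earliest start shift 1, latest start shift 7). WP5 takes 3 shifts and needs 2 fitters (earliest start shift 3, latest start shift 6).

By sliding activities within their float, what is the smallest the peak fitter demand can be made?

Early-start (WP3@1, WP1@1, WP2@3, WP4@1, WP5@3) gives peak 11: s1:9  s2:9  s3:11  s4:7  s5:7  s6:0  s7:0  s8:0.
Shift WP2→6, WP4→4.
Schedule WP3@1, WP1@1, WP2@6, WP4@4, WP5@3: s1:6  s2:6  s3:6  s4:5  s5:5  s6:5  s7:5  s8:5 — peak 6.
Total fitter-shifts = 43 over 8 shifts ⇒ peak ≥ ⌈43/8⌉ = 6, so 6 is optimal.

6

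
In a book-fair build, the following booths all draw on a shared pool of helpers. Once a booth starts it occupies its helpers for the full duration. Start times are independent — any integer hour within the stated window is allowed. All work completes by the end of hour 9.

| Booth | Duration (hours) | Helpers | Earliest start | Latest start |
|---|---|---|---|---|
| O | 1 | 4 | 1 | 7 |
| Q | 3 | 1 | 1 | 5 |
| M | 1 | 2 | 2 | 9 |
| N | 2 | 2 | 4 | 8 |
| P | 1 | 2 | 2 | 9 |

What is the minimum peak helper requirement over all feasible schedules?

4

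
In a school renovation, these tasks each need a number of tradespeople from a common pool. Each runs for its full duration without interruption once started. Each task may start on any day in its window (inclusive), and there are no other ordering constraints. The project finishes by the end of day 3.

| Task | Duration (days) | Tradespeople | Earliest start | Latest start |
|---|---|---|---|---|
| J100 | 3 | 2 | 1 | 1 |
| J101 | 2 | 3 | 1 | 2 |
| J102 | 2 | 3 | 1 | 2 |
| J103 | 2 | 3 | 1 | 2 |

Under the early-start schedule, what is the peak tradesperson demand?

11

Early-start schedule: J100@1, J101@1, J102@1, J103@1.
Load per day: day 1: 11, day 2: 11, day 3: 2.
Peak is 11.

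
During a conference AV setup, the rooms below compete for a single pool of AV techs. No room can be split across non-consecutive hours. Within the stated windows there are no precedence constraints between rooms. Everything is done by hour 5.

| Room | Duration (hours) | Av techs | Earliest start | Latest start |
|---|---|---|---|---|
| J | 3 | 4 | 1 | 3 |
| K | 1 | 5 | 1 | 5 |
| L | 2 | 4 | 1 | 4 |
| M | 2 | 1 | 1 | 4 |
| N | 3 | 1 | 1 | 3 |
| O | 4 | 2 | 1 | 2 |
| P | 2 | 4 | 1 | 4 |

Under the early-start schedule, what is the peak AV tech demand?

Early-start schedule: J@1, K@1, L@1, M@1, N@1, O@1, P@1.
Load per hour: hour 1: 21, hour 2: 16, hour 3: 7, hour 4: 2, hour 5: 0.
Peak is 21.

21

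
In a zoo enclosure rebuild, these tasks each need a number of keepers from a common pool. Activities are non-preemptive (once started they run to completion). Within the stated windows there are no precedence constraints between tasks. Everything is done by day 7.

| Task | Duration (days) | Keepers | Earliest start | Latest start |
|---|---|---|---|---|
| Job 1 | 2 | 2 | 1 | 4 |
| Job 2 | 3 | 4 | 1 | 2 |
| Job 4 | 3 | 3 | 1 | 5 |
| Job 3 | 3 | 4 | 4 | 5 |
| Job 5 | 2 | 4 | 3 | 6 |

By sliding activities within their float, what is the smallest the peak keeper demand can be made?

8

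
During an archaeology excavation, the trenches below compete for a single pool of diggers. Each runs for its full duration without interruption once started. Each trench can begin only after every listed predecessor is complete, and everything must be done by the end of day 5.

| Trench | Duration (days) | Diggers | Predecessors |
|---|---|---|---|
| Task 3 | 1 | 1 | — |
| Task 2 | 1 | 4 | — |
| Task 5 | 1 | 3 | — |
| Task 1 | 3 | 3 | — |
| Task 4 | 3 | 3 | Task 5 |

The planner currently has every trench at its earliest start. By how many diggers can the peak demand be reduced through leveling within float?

5

Early-start peak: d1:11  d2:6  d3:6  d4:3  d5:0 ⇒ 11.
Leveled (Task 3@1, Task 2@1, Task 5@2, Task 1@2, Task 4@3): d1:5  d2:6  d3:6  d4:6  d5:3 ⇒ 6.
Reduction 11 − 6 = 5.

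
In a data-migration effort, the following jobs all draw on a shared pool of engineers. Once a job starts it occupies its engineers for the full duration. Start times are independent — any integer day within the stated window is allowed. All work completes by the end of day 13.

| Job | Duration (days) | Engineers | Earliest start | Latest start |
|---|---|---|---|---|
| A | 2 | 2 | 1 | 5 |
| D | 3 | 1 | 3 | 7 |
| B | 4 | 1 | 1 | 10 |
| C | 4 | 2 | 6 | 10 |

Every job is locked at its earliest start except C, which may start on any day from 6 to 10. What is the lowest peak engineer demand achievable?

C@6: d1:3  d2:3  d3:2  d4:2  d5:1  d6:2  d7:2  d8:2  d9:2  d10:0  d11:0  d12:0  d13:0 → peak 3
C@7: d1:3  d2:3  d3:2  d4:2  d5:1  d6:0  d7:2  d8:2  d9:2  d10:2  d11:0  d12:0  d13:0 → peak 3
C@8: d1:3  d2:3  d3:2  d4:2  d5:1  d6:0  d7:0  d8:2  d9:2  d10:2  d11:2  d12:0  d13:0 → peak 3
C@9: d1:3  d2:3  d3:2  d4:2  d5:1  d6:0  d7:0  d8:0  d9:2  d10:2  d11:2  d12:2  d13:0 → peak 3
C@10: d1:3  d2:3  d3:2  d4:2  d5:1  d6:0  d7:0  d8:0  d9:0  d10:2  d11:2  d12:2  d13:2 → peak 3
Best is C@6, peak 3.

3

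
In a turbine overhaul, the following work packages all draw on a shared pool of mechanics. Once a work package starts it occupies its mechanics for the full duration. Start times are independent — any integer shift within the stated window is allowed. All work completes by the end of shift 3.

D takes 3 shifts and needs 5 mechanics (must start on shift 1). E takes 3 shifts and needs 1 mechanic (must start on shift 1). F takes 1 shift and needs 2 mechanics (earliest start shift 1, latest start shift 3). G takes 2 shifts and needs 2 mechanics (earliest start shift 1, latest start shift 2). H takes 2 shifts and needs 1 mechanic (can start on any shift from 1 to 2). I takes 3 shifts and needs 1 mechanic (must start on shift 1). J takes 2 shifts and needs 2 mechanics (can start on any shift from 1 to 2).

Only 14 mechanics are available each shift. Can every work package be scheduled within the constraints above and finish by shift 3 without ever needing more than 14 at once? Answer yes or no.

Schedule D@1, E@1, F@1, G@1, H@1, I@1, J@2: s1:12  s2:12  s3:9 — peak 12 ≤ 14.

yes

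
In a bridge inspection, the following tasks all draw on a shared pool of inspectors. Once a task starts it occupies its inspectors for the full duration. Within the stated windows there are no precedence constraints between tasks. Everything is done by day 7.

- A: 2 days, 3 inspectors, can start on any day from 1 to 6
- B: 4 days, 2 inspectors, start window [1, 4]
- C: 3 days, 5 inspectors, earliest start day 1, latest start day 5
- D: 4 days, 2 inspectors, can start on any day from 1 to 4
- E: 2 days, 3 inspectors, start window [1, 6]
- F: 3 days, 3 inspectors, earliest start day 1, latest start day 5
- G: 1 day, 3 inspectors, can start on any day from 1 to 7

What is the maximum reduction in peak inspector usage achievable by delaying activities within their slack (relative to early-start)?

12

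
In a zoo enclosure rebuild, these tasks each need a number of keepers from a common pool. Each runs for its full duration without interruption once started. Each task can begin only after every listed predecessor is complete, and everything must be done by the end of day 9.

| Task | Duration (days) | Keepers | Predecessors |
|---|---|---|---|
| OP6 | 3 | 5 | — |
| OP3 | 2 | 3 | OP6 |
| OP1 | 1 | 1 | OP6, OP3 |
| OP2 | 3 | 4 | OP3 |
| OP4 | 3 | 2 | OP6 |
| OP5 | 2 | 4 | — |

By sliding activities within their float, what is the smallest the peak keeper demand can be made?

7

Early-start (OP6@1, OP3@4, OP1@6, OP2@6, OP4@4, OP5@1) gives peak 9: d1:9  d2:9  d3:5  d4:5  d5:5  d6:7  d7:4  d8:4  d9:0.
Shift OP4→6, OP5→4.
Schedule OP6@1, OP3@4, OP1@6, OP2@6, OP4@6, OP5@4: d1:5  d2:5  d3:5  d4:7  d5:7  d6:7  d7:6  d8:6  d9:0 — peak 7.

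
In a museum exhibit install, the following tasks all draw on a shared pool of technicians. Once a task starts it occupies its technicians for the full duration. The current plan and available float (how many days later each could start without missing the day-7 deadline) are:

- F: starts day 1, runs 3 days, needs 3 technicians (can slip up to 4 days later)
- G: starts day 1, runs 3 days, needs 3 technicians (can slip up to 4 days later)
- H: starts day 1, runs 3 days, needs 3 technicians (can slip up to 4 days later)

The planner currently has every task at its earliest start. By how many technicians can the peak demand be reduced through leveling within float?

Early-start peak: d1:9  d2:9  d3:9  d4:0  d5:0  d6:0  d7:0 ⇒ 9.
Leveled (F@1, G@1, H@4): d1:6  d2:6  d3:6  d4:3  d5:3  d6:3  d7:0 ⇒ 6.
Reduction 9 − 6 = 3.

3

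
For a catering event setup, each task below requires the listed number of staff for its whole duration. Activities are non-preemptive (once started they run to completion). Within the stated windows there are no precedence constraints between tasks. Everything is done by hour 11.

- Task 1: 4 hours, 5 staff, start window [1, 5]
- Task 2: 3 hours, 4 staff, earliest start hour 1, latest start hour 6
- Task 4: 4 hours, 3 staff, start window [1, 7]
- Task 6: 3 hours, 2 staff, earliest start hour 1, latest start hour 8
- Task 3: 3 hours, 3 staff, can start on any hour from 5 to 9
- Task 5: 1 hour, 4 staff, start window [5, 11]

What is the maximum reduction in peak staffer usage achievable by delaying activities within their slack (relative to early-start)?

7

Early-start peak: h1:14  h2:14  h3:14  h4:8  h5:7  h6:3  h7:3  h8:0  h9:0  h10:0  h11:0 ⇒ 14.
Leveled (Task 1@1, Task 2@5, Task 4@5, Task 6@1, Task 3@8, Task 5@9): h1:7  h2:7  h3:7  h4:5  h5:7  h6:7  h7:7  h8:6  h9:7  h10:3  h11:0 ⇒ 7.
Reduction 14 − 7 = 7.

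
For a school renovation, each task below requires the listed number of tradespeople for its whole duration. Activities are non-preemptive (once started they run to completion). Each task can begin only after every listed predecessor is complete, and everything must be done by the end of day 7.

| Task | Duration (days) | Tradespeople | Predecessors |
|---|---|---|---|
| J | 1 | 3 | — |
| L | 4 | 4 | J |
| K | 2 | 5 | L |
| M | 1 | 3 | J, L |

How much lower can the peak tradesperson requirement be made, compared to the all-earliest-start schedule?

Early-start peak: d1:3  d2:4  d3:4  d4:4  d5:4  d6:8  d7:5 ⇒ 8.
Leveled (J@1, L@2, K@6, M@6): d1:3  d2:4  d3:4  d4:4  d5:4  d6:8  d7:5 ⇒ 8.
Reduction 8 − 8 = 0.

0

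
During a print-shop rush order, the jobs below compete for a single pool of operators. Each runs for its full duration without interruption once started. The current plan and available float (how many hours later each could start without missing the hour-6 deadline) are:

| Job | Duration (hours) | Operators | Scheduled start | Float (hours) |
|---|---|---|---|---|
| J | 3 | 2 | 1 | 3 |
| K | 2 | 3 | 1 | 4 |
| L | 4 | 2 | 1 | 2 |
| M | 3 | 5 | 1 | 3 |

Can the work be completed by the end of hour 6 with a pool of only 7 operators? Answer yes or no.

yes

Schedule J@1, K@1, L@1, M@4: h1:7  h2:7  h3:4  h4:7  h5:5  h6:5 — peak 7 ≤ 7.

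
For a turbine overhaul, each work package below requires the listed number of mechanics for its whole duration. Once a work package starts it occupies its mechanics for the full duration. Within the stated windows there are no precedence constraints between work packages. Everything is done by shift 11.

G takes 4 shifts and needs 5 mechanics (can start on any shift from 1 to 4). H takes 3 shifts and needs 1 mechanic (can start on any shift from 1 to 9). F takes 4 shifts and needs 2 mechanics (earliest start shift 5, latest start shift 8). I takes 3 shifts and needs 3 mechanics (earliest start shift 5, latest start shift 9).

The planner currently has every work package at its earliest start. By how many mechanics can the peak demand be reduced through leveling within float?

1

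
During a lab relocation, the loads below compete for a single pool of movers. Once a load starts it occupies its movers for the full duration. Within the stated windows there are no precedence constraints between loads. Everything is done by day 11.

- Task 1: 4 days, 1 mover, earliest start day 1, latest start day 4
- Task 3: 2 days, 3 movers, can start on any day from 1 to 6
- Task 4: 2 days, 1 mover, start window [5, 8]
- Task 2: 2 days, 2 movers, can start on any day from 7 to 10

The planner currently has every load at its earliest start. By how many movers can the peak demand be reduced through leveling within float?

1

Early-start peak: d1:4  d2:4  d3:1  d4:1  d5:1  d6:1  d7:2  d8:2  d9:0  d10:0  d11:0 ⇒ 4.
Leveled (Task 1@1, Task 3@5, Task 4@7, Task 2@7): d1:1  d2:1  d3:1  d4:1  d5:3  d6:3  d7:3  d8:3  d9:0  d10:0  d11:0 ⇒ 3.
Reduction 4 − 3 = 1.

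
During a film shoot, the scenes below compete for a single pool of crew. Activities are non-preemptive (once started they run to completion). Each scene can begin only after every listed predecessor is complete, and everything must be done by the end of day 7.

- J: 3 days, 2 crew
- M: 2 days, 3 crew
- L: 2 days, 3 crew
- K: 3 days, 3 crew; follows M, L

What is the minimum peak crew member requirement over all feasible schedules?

5

Early-start (J@1, M@1, L@1, K@3) gives peak 8: d1:8  d2:8  d3:5  d4:3  d5:3  d6:0  d7:0.
Shift L→3, K→5.
Schedule J@1, M@1, L@3, K@5: d1:5  d2:5  d3:5  d4:3  d5:3  d6:3  d7:3 — peak 5.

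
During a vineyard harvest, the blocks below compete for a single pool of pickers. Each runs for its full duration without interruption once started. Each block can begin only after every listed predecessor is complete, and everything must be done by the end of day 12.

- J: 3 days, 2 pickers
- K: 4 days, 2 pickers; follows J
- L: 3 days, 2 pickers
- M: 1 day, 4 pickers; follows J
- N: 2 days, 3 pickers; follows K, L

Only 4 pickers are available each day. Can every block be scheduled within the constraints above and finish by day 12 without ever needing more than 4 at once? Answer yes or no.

yes

Schedule J@1, K@4, L@1, M@8, N@9: d1:4  d2:4  d3:4  d4:2  d5:2  d6:2  d7:2  d8:4  d9:3  d10:3  d11:0  d12:0 — peak 4 ≤ 4.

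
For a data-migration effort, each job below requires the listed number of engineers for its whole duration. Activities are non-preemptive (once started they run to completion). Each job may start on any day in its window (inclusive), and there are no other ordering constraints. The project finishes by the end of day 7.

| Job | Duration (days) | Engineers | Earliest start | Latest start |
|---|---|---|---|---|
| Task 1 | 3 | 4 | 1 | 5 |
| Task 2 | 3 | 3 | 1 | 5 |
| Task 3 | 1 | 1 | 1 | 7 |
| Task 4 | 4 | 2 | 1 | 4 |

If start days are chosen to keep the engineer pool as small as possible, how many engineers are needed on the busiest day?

5

Early-start (Task 1@1, Task 2@1, Task 3@1, Task 4@1) gives peak 10: d1:10  d2:9  d3:9  d4:2  d5:0  d6:0  d7:0.
Shift Task 2→4, Task 4→4.
Schedule Task 1@1, Task 2@4, Task 3@1, Task 4@4: d1:5  d2:4  d3:4  d4:5  d5:5  d6:5  d7:2 — peak 5.
Total engineer-days = 30 over 7 days ⇒ peak ≥ ⌈30/7⌉ = 5, so 5 is optimal.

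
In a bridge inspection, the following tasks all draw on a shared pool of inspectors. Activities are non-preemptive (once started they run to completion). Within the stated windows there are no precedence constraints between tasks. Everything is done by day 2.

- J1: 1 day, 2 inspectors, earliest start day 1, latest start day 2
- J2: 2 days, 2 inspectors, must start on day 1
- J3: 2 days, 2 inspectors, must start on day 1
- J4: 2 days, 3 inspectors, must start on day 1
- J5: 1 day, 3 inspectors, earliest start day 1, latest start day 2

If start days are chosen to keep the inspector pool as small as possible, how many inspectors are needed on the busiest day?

10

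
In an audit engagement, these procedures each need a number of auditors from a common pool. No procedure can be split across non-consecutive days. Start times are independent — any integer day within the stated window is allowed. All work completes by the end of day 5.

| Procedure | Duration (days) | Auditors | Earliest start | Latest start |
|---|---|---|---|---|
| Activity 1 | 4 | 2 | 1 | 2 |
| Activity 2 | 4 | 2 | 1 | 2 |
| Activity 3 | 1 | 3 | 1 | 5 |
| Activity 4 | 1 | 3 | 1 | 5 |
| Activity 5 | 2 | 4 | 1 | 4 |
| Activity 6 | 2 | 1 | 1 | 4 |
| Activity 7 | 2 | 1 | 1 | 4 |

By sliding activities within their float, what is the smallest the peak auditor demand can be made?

Early-start (Activity 1@1, Activity 2@1, Activity 3@1, Activity 4@1, Activity 5@1, Activity 6@1, Activity 7@1) gives peak 16: d1:16  d2:10  d3:4  d4:4  d5:0.
Shift Activity 4→3, Activity 5→4, Activity 7→2.
Schedule Activity 1@1, Activity 2@1, Activity 3@1, Activity 4@3, Activity 5@4, Activity 6@1, Activity 7@2: d1:8  d2:6  d3:8  d4:8  d5:4 — peak 8.

8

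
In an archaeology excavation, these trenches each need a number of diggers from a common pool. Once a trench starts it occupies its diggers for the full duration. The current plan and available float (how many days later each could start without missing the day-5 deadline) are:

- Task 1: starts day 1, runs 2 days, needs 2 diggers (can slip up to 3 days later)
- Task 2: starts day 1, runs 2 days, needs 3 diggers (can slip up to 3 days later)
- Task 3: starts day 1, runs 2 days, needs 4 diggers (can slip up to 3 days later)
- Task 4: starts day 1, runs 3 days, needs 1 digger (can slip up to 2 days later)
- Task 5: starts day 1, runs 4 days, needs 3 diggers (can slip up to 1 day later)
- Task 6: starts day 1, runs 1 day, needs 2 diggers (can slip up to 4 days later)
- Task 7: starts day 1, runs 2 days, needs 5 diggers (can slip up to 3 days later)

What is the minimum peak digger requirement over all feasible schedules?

11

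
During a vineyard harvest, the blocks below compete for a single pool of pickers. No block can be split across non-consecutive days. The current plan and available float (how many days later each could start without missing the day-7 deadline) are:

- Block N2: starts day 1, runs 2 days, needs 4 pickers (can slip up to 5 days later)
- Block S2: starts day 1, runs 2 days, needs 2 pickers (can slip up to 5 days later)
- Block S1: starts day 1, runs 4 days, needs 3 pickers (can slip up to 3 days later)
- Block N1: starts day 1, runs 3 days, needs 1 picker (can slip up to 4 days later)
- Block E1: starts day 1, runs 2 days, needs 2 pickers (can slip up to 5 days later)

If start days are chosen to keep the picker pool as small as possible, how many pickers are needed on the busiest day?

Early-start (Block N2@1, Block S2@1, Block S1@1, Block N1@1, Block E1@1) gives peak 12: d1:12  d2:12  d3:4  d4:3  d5:0  d6:0  d7:0.
Shift Block S2→3, Block S1→4, Block E1→5.
Schedule Block N2@1, Block S2@3, Block S1@4, Block N1@1, Block E1@5: d1:5  d2:5  d3:3  d4:5  d5:5  d6:5  d7:3 — peak 5.
Total picker-days = 31 over 7 days ⇒ peak ≥ ⌈31/7⌉ = 5, so 5 is optimal.

5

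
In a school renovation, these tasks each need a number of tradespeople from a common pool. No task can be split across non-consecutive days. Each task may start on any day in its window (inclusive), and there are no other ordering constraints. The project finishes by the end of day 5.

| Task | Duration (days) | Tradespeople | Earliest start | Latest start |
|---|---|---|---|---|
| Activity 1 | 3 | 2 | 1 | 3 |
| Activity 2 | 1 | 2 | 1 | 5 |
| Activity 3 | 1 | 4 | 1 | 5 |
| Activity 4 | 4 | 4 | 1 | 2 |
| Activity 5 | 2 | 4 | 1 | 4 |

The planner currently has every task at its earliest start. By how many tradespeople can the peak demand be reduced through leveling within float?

Early-start peak: d1:16  d2:10  d3:6  d4:4  d5:0 ⇒ 16.
Leveled (Activity 1@1, Activity 2@1, Activity 3@1, Activity 4@2, Activity 5@4): d1:8  d2:6  d3:6  d4:8  d5:8 ⇒ 8.
Reduction 16 − 8 = 8.

8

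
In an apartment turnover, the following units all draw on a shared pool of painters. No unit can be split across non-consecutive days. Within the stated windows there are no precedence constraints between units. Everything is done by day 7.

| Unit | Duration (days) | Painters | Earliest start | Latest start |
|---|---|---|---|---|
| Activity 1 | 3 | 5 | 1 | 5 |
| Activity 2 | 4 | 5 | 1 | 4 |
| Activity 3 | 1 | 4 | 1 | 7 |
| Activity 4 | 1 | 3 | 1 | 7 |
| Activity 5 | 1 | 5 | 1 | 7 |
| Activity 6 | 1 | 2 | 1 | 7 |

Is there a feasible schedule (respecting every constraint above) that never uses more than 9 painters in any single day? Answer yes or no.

The minimum achievable peak is 10; 9 < 10, so no feasible schedule stays within the cap.

no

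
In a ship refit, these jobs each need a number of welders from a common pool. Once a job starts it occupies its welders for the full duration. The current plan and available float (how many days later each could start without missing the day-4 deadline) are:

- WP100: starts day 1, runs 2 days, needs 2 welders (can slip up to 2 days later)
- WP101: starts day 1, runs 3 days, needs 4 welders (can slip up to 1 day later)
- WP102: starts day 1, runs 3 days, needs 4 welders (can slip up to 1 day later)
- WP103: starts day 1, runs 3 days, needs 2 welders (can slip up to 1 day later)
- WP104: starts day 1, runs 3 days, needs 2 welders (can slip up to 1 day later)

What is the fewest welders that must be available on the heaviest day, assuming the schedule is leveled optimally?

Schedule WP100@1, WP101@1, WP102@1, WP103@1, WP104@1: d1:14  d2:14  d3:12  d4:0 — peak 14.

14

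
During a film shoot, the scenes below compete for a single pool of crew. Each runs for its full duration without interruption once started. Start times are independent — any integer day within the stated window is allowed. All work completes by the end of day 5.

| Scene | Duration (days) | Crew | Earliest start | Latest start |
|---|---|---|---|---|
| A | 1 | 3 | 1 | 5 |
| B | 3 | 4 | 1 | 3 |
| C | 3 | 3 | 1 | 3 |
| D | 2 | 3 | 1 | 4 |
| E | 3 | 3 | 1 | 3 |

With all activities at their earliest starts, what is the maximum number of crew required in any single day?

16

Early-start schedule: A@1, B@1, C@1, D@1, E@1.
Load per day: day 1: 16, day 2: 13, day 3: 10, day 4: 0, day 5: 0.
Peak is 16.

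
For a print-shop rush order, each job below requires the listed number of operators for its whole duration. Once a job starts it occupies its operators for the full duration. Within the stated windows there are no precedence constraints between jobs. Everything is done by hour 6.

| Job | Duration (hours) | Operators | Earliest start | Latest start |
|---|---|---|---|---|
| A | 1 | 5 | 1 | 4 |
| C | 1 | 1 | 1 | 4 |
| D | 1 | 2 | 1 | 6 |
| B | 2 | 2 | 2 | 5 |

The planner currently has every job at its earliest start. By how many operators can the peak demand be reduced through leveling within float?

3

Early-start peak: h1:8  h2:2  h3:2  h4:0  h5:0  h6:0 ⇒ 8.
Leveled (A@1, C@2, D@2, B@2): h1:5  h2:5  h3:2  h4:0  h5:0  h6:0 ⇒ 5.
Reduction 8 − 5 = 3.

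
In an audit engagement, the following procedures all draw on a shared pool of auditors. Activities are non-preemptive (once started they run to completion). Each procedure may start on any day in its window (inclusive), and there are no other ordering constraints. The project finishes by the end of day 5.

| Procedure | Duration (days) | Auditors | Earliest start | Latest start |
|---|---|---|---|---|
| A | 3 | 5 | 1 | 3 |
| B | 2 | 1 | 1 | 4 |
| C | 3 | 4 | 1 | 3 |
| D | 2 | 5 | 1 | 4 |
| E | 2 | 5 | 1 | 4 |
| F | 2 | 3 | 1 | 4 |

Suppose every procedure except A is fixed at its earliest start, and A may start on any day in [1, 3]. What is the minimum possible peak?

18

A@1: d1:23  d2:23  d3:9  d4:0  d5:0 → peak 23
A@2: d1:18  d2:23  d3:9  d4:5  d5:0 → peak 23
A@3: d1:18  d2:18  d3:9  d4:5  d5:5 → peak 18
Best is A@3, peak 18.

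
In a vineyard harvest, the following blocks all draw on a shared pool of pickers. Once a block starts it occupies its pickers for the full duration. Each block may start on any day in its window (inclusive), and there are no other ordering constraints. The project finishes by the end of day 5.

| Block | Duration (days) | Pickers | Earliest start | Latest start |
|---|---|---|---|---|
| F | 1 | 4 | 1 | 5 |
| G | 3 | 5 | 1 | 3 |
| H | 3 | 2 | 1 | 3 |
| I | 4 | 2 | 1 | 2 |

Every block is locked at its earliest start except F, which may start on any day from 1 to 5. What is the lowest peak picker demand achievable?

F@1: d1:13  d2:9  d3:9  d4:2  d5:0 → peak 13
F@2: d1:9  d2:13  d3:9  d4:2  d5:0 → peak 13
F@3: d1:9  d2:9  d3:13  d4:2  d5:0 → peak 13
F@4: d1:9  d2:9  d3:9  d4:6  d5:0 → peak 9
F@5: d1:9  d2:9  d3:9  d4:2  d5:4 → peak 9
Best is F@4, peak 9.

9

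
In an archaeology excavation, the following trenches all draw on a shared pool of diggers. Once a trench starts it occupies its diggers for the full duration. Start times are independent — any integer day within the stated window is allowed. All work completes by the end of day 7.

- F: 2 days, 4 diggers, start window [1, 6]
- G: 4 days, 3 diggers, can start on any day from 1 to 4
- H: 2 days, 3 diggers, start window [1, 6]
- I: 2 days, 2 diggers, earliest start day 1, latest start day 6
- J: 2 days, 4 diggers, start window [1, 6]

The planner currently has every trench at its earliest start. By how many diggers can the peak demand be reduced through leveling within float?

Early-start peak: d1:16  d2:16  d3:3  d4:3  d5:0  d6:0  d7:0 ⇒ 16.
Leveled (F@1, G@1, H@3, I@5, J@5): d1:7  d2:7  d3:6  d4:6  d5:6  d6:6  d7:0 ⇒ 7.
Reduction 16 − 7 = 9.

9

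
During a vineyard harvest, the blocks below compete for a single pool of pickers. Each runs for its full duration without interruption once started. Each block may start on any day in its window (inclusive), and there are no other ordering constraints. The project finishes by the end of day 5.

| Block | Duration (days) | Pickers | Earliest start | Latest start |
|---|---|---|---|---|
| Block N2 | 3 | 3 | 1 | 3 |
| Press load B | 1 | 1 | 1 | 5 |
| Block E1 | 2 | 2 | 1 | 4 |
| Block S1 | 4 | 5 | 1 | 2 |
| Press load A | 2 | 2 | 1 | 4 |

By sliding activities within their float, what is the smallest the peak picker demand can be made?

9

Early-start (Block N2@1, Press load B@1, Block E1@1, Block S1@1, Press load A@1) gives peak 13: d1:13  d2:12  d3:8  d4:5  d5:0.
Shift Block E1→4, Press load A→4.
Schedule Block N2@1, Press load B@1, Block E1@4, Block S1@1, Press load A@4: d1:9  d2:8  d3:8  d4:9  d5:4 — peak 9.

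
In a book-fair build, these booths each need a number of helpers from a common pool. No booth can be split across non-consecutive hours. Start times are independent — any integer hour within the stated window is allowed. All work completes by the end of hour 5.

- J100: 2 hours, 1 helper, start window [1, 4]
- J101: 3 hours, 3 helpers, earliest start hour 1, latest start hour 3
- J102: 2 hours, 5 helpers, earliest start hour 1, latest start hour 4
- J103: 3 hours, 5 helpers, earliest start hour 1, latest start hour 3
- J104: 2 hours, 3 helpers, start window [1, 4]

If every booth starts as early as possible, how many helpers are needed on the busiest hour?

Early-start schedule: J100@1, J101@1, J102@1, J103@1, J104@1.
Load per hour: hour 1: 17, hour 2: 17, hour 3: 8, hour 4: 0, hour 5: 0.
Peak is 17.

17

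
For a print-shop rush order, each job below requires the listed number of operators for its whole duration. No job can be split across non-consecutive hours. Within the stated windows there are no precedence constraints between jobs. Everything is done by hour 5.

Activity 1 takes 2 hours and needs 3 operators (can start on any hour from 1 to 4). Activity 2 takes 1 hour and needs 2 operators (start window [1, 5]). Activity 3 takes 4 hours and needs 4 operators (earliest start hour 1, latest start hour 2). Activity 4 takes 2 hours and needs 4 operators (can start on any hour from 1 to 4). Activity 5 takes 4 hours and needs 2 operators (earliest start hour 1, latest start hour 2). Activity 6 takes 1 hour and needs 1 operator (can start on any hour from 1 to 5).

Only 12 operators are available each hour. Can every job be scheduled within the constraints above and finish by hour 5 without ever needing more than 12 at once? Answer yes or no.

Schedule Activity 1@1, Activity 2@1, Activity 3@1, Activity 4@3, Activity 5@2, Activity 6@1: h1:10  h2:9  h3:10  h4:10  h5:2 — peak 10 ≤ 12.

yes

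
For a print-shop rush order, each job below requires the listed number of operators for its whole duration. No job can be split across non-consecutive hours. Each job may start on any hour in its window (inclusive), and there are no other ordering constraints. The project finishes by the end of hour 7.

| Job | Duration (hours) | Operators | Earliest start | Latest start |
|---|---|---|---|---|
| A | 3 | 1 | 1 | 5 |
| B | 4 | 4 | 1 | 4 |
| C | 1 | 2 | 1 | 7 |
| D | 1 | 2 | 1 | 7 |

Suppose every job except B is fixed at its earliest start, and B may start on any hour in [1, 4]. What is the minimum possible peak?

5

B@1: h1:9  h2:5  h3:5  h4:4  h5:0  h6:0  h7:0 → peak 9
B@2: h1:5  h2:5  h3:5  h4:4  h5:4  h6:0  h7:0 → peak 5
B@3: h1:5  h2:1  h3:5  h4:4  h5:4  h6:4  h7:0 → peak 5
B@4: h1:5  h2:1  h3:1  h4:4  h5:4  h6:4  h7:4 → peak 5
Best is B@2, peak 5.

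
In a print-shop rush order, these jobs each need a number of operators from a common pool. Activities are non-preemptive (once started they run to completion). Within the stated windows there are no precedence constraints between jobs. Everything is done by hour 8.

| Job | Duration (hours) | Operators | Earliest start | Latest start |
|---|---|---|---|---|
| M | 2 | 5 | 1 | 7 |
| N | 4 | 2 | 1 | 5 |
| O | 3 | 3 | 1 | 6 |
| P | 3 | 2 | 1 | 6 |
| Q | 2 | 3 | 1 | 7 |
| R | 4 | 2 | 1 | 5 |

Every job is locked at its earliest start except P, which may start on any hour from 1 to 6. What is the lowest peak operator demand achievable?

P@1: h1:17  h2:17  h3:9  h4:4  h5:0  h6:0  h7:0  h8:0 → peak 17
P@2: h1:15  h2:17  h3:9  h4:6  h5:0  h6:0  h7:0  h8:0 → peak 17
P@3: h1:15  h2:15  h3:9  h4:6  h5:2  h6:0  h7:0  h8:0 → peak 15
P@4: h1:15  h2:15  h3:7  h4:6  h5:2  h6:2  h7:0  h8:0 → peak 15
P@5: h1:15  h2:15  h3:7  h4:4  h5:2  h6:2  h7:2  h8:0 → peak 15
P@6: h1:15  h2:15  h3:7  h4:4  h5:0  h6:2  h7:2  h8:2 → peak 15
Best is P@3, peak 15.

15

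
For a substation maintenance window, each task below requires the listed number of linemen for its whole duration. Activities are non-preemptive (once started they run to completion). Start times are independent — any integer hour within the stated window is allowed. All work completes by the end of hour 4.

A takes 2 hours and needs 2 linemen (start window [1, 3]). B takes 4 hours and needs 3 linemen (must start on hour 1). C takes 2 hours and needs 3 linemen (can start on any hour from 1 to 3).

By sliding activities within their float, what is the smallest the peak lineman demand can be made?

Early-start (A@1, B@1, C@1) gives peak 8: h1:8  h2:8  h3:3  h4:3.
Shift C→3.
Schedule A@1, B@1, C@3: h1:5  h2:5  h3:6  h4:6 — peak 6.
Total lineman-hours = 22 over 4 hours ⇒ peak ≥ ⌈22/4⌉ = 6, so 6 is optimal.

6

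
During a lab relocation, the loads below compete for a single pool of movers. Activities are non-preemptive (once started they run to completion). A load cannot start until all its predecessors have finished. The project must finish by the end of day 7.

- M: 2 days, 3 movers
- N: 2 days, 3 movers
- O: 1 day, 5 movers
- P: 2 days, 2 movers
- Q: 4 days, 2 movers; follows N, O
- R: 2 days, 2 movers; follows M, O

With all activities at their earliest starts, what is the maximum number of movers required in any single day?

13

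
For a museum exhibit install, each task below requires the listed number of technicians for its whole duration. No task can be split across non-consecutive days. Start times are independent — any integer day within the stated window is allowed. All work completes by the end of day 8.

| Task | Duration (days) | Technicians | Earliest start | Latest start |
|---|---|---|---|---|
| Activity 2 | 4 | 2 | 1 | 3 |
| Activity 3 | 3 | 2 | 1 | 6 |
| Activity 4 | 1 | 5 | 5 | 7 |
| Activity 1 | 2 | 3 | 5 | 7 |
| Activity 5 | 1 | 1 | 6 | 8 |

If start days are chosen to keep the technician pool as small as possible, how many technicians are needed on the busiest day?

5

Early-start (Activity 2@1, Activity 3@1, Activity 4@5, Activity 1@5, Activity 5@6) gives peak 8: d1:4  d2:4  d3:4  d4:2  d5:8  d6:4  d7:0  d8:0.
Shift Activity 1→6.
Schedule Activity 2@1, Activity 3@1, Activity 4@5, Activity 1@6, Activity 5@6: d1:4  d2:4  d3:4  d4:2  d5:5  d6:4  d7:3  d8:0 — peak 5.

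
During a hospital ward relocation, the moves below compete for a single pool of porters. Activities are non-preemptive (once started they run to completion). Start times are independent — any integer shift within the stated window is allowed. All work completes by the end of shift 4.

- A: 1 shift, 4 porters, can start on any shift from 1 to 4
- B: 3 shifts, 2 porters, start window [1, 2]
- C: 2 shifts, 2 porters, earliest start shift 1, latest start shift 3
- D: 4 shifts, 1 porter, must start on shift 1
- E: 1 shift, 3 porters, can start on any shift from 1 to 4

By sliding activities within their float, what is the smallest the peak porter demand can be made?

6

Early-start (A@1, B@1, C@1, D@1, E@1) gives peak 12: s1:12  s2:5  s3:3  s4:1.
Shift B→2, C→2, E→4.
Schedule A@1, B@2, C@2, D@1, E@4: s1:5  s2:5  s3:5  s4:6 — peak 6.
Total porter-shifts = 21 over 4 shifts ⇒ peak ≥ ⌈21/4⌉ = 6, so 6 is optimal.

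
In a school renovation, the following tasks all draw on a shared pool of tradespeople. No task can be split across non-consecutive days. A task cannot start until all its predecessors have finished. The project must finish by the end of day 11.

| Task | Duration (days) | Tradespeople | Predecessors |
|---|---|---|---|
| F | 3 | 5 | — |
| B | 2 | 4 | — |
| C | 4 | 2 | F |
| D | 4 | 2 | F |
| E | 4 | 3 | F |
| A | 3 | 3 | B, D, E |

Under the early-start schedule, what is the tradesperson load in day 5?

At early start, day 5 has: C, D, E.
Demand: 2 + 2 + 3 = 7.

7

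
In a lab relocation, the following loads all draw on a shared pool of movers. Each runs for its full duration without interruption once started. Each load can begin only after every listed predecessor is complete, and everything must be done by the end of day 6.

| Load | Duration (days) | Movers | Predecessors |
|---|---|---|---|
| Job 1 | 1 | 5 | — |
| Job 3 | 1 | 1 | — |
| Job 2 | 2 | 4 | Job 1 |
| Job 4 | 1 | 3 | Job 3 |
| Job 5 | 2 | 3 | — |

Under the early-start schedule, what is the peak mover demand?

10

Early-start schedule: Job 1@1, Job 3@1, Job 2@2, Job 4@2, Job 5@1.
Load per day: day 1: 9, day 2: 10, day 3: 4, day 4: 0, day 5: 0, day 6: 0.
Peak is 10.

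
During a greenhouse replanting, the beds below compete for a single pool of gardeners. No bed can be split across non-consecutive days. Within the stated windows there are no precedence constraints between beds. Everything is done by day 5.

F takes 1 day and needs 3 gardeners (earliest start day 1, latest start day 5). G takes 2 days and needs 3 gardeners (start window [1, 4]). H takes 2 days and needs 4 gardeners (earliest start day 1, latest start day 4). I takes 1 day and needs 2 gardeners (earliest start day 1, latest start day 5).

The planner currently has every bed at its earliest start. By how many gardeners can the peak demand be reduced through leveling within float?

Early-start peak: d1:12  d2:7  d3:0  d4:0  d5:0 ⇒ 12.
Leveled (F@1, G@2, H@4, I@1): d1:5  d2:3  d3:3  d4:4  d5:4 ⇒ 5.
Reduction 12 − 5 = 7.

7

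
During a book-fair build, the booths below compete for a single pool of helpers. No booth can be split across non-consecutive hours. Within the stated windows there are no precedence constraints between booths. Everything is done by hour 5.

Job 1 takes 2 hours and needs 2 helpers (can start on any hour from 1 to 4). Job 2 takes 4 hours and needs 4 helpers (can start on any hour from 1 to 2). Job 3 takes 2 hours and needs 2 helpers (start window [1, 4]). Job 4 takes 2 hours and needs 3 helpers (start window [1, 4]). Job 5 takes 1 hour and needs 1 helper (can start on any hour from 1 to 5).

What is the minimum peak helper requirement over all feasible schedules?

8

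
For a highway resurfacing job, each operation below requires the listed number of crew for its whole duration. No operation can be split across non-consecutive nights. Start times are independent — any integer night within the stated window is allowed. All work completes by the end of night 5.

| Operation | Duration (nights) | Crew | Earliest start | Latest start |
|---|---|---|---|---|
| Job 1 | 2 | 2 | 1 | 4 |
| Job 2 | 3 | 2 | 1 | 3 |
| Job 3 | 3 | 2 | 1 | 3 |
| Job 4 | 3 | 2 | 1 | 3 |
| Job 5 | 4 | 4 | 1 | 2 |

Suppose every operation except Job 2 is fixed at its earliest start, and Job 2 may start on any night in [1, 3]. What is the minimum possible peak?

Job 2@1: n1:12  n2:12  n3:10  n4:4  n5:0 → peak 12
Job 2@2: n1:10  n2:12  n3:10  n4:6  n5:0 → peak 12
Job 2@3: n1:10  n2:10  n3:10  n4:6  n5:2 → peak 10
Best is Job 2@3, peak 10.

10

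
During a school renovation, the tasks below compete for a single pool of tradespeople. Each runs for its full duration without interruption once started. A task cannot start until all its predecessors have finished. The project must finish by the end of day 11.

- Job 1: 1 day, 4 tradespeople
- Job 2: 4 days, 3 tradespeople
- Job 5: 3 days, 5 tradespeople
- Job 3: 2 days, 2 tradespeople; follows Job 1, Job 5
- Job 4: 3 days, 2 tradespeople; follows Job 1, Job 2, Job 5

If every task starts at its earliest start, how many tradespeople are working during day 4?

5

At early start, day 4 has: Job 2, Job 3.
Demand: 3 + 2 = 5.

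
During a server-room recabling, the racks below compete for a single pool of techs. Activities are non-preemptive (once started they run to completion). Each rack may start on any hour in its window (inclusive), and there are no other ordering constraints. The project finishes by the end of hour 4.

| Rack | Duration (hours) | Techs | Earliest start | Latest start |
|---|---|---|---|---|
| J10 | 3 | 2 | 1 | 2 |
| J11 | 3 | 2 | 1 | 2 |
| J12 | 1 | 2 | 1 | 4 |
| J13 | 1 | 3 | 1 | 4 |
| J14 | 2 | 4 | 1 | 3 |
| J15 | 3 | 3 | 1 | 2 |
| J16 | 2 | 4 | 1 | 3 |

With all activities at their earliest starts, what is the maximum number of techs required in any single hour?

20

Early-start schedule: J10@1, J11@1, J12@1, J13@1, J14@1, J15@1, J16@1.
Load per hour: hour 1: 20, hour 2: 15, hour 3: 7, hour 4: 0.
Peak is 20.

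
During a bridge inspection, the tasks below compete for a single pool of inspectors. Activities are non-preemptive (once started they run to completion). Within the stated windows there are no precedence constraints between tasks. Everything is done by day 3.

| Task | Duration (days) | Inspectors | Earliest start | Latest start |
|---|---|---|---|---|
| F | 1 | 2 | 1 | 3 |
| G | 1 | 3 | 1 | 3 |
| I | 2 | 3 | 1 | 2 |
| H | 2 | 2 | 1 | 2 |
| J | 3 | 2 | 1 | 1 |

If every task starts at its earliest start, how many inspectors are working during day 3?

2

At early start, day 3 has: J.
Demand: 2 = 2.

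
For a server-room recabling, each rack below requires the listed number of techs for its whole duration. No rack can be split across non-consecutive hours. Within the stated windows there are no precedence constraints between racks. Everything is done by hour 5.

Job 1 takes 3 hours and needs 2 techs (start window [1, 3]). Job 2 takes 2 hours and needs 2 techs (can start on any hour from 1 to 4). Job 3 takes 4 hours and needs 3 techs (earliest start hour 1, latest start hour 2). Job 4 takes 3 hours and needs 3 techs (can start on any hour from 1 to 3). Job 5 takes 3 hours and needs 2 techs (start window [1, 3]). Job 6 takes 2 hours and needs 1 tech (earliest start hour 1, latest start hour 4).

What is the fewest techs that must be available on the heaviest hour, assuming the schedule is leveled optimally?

Early-start (Job 1@1, Job 2@1, Job 3@1, Job 4@1, Job 5@1, Job 6@1) gives peak 13: h1:13  h2:13  h3:10  h4:3  h5:0.
Shift Job 5→3, Job 6→4.
Schedule Job 1@1, Job 2@1, Job 3@1, Job 4@1, Job 5@3, Job 6@4: h1:10  h2:10  h3:10  h4:6  h5:3 — peak 10.

10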